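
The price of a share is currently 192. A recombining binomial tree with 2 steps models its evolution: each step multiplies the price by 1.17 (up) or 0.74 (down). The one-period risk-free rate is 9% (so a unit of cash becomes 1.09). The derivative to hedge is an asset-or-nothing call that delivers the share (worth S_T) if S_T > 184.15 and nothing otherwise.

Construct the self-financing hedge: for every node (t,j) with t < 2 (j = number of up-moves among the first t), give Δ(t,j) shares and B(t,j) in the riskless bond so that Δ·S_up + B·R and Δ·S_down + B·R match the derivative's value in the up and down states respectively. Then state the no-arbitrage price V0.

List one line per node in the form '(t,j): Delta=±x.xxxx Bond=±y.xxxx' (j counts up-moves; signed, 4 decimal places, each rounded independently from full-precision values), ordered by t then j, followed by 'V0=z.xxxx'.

(0,0): Delta=2.3773 Bond=-309.8723
(1,0): Delta=0.0000 Bond=0.0000
(1,1): Delta=2.7209 Bond=-414.9633
V0=146.5612

Since d<R<u, set p* = (R−d)/(u−d) = 0.8140; price each node as the discounted p*-expectation of its children.
Terminal payoffs: V(2,0)=0.0000, V(2,1)=0.0000, V(2,2)=262.8288
(1,0): S=142.0800. Δ = (V_up−V_dn)/(S_up−S_dn) = (0.0000−0.0000)/(166.2336−105.1392) = 0.0000. V = [p*·0.0000 + (1−p*)·0.0000]/1.09 = 0.0000. B = V − Δ·S = 0.0000.
(1,1): S=224.6400. Δ = (V_up−V_dn)/(S_up−S_dn) = (262.8288−0.0000)/(262.8288−166.2336) = 2.7209. V = [p*·262.8288 + (1−p*)·0.0000]/1.09 = 196.2664. B = V − Δ·S = -414.9633.
(0,0): S=192.0000. Δ = (V_up−V_dn)/(S_up−S_dn) = (196.2664−0.0000)/(224.6400−142.0800) = 2.3773. V = [p*·196.2664 + (1−p*)·0.0000]/1.09 = 146.5612. B = V − Δ·S = -309.8723.
Check: Δ(0,0)·S0 + B(0,0) = 146.5612 = V0.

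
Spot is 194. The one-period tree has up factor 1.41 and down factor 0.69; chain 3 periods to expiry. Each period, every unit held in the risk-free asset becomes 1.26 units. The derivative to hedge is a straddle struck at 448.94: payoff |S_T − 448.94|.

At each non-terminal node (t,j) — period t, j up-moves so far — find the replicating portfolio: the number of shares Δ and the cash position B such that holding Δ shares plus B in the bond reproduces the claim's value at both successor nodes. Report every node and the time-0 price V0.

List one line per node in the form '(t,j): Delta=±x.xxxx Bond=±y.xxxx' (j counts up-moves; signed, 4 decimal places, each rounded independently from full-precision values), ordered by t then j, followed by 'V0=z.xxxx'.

Since d<R<u, set p* = (R−d)/(u−d) = 0.7917; price each node as the discounted p*-expectation of its children.
Terminal payoffs: V(3,0)=385.2093, V(3,1)=318.7076, V(3,2)=182.8129, V(3,3)=94.8849
Node (2,0) S=92.3634: V=(p*·318.7076+(1−p*)·385.2093)/1.26=263.9382; Δ=(318.7076−385.2093)/(130.2324−63.7307)=-1.0000; B=V−Δ·S=356.3016
Node (2,1) S=188.7426: V=(p*·182.8129+(1−p*)·318.7076)/1.26=167.5590; Δ=(182.8129−318.7076)/(266.1271−130.2324)=-1.0000; B=V−Δ·S=356.3016
Node (2,2) S=385.6914: V=(p*·94.8849+(1−p*)·182.8129)/1.26=89.8438; Δ=(94.8849−182.8129)/(543.8249−266.1271)=-0.3166; B=V−Δ·S=211.9661
Node (1,0) S=133.8600: V=(p*·167.5590+(1−p*)·263.9382)/1.26=148.9190; Δ=(167.5590−263.9382)/(188.7426−92.3634)=-1.0000; B=V−Δ·S=282.7790
Node (1,1) S=273.5400: V=(p*·89.8438+(1−p*)·167.5590)/1.26=84.1544; Δ=(89.8438−167.5590)/(385.6914−188.7426)=-0.3946; B=V−Δ·S=192.0921
Node (0,0) S=194.0000: V=(p*·84.1544+(1−p*)·148.9190)/1.26=77.4976; Δ=(84.1544−148.9190)/(273.5400−133.8600)=-0.4637; B=V−Δ·S=167.4486
The time-0 hedge costs 77.4976, which is the no-arbitrage price.

(0,0): Delta=-0.4637 Bond=167.4486
(1,0): Delta=-1.0000 Bond=282.7790
(1,1): Delta=-0.3946 Bond=192.0921
(2,0): Delta=-1.0000 Bond=356.3016
(2,1): Delta=-1.0000 Bond=356.3016
(2,2): Delta=-0.3166 Bond=211.9661
V0=77.4976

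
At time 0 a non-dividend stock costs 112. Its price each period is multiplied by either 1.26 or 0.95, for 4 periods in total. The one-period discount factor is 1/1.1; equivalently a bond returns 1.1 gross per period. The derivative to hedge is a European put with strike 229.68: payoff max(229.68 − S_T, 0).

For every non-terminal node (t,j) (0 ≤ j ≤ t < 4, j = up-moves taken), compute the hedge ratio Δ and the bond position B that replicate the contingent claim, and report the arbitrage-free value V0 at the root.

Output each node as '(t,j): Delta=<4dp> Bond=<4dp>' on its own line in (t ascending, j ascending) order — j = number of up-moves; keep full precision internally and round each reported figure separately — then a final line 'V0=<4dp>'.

No-arbitrage ⇒ martingale measure with p* = (R−d)/(u−d) = 0.4839.
Terminal payoffs: V(4,0)=138.4553, V(4,1)=108.6872, V(4,2)=69.2054, V(4,3)=16.8400, V(4,4)=0.0000
Node (3,0) S=96.0260: V=(p*·108.6872+(1−p*)·138.4553)/1.1=112.7740; Δ=(108.6872−138.4553)/(120.9928−91.2247)=-1.0000; B=V−Δ·S=208.8000
Node (3,1) S=127.3608: V=(p*·69.2054+(1−p*)·108.6872)/1.1=81.4392; Δ=(69.2054−108.6872)/(160.4746−120.9928)=-1.0000; B=V−Δ·S=208.8000
Node (3,2) S=168.9206: V=(p*·16.8400+(1−p*)·69.2054)/1.1=39.8794; Δ=(16.8400−69.2054)/(212.8400−160.4746)=-1.0000; B=V−Δ·S=208.8000
Node (3,3) S=224.0421: V=(p*·0.0000+(1−p*)·16.8400)/1.1=7.9015; Δ=(0.0000−16.8400)/(282.2931−212.8400)=-0.2425; B=V−Δ·S=62.2240
Node (2,0) S=101.0800: V=(p*·81.4392+(1−p*)·112.7740)/1.1=88.7382; Δ=(81.4392−112.7740)/(127.3608−96.0260)=-1.0000; B=V−Δ·S=189.8182
Node (2,1) S=134.0640: V=(p*·39.8794+(1−p*)·81.4392)/1.1=55.7542; Δ=(39.8794−81.4392)/(168.9206−127.3608)=-1.0000; B=V−Δ·S=189.8182
Node (2,2) S=177.8112: V=(p*·7.9015+(1−p*)·39.8794)/1.1=22.1874; Δ=(7.9015−39.8794)/(224.0421−168.9206)=-0.5801; B=V−Δ·S=125.3419
Node (1,0) S=106.4000: V=(p*·55.7542+(1−p*)·88.7382)/1.1=66.1620; Δ=(55.7542−88.7382)/(134.0640−101.0800)=-1.0000; B=V−Δ·S=172.5620
Node (1,1) S=141.1200: V=(p*·22.1874+(1−p*)·55.7542)/1.1=35.9202; Δ=(22.1874−55.7542)/(177.8112−134.0640)=-0.7673; B=V−Δ·S=144.2000
Node (0,0) S=112.0000: V=(p*·35.9202+(1−p*)·66.1620)/1.1=46.8444; Δ=(35.9202−66.1620)/(141.1200−106.4000)=-0.8710; B=V−Δ·S=144.3986
Root portfolio cost Δ·112+B reproduces V0=46.8444.

(0,0): Delta=-0.8710 Bond=144.3986
(1,0): Delta=-1.0000 Bond=172.5620
(1,1): Delta=-0.7673 Bond=144.2000
(2,0): Delta=-1.0000 Bond=189.8182
(2,1): Delta=-1.0000 Bond=189.8182
(2,2): Delta=-0.5801 Bond=125.3419
(3,0): Delta=-1.0000 Bond=208.8000
(3,1): Delta=-1.0000 Bond=208.8000
(3,2): Delta=-1.0000 Bond=208.8000
(3,3): Delta=-0.2425 Bond=62.2240
V0=46.8444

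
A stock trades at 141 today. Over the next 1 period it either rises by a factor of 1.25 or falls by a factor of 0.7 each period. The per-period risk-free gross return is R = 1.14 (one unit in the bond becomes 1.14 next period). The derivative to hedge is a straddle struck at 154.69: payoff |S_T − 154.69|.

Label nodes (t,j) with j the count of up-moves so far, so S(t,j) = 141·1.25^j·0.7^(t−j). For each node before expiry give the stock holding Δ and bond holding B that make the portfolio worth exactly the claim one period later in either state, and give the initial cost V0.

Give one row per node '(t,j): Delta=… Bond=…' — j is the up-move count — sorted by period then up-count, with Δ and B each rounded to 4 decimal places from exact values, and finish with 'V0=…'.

(0,0): Delta=-0.4440 Bond=87.5526
V0=24.9526

No-arbitrage ⇒ martingale measure with p* = (R−d)/(u−d) = 0.8000.
Payoff layer (t=1): V(1,0)=55.9900, V(1,1)=21.5600
Node (0,0) S=141.0000: V=(p*·21.5600+(1−p*)·55.9900)/1.14=24.9526; Δ=(21.5600−55.9900)/(176.2500−98.7000)=-0.4440; B=V−Δ·S=87.5526
Check: Δ(0,0)·S0 + B(0,0) = 24.9526 = V0.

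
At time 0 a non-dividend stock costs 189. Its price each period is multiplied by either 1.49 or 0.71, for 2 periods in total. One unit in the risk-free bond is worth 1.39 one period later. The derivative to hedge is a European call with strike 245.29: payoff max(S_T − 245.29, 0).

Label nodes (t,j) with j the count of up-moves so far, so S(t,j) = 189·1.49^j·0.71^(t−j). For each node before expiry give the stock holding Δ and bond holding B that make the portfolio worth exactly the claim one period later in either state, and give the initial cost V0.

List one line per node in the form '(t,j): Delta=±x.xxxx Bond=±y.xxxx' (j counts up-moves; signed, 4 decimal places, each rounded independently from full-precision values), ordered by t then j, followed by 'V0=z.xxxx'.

(0,0): Delta=0.7416 Bond=-71.5926
(1,0): Delta=0.0000 Bond=0.0000
(1,1): Delta=0.7936 Bond=-114.1481
V0=68.5675

The replicating-portfolio and risk-neutral prices coincide; use p* = (1.39−0.71)/(1.49−0.71) = 0.8718 for the latter.
At expiry t=2: V(2,0)=0.0000, V(2,1)=0.0000, V(2,2)=174.3089
  t=1,j=0: stock 134.1900 → up 199.9431 (V=0.0000), down 95.2749 (V=0.0000). Price 0.0000; hedge Δ=0.0000, bond B=0.0000.
  t=1,j=1: stock 281.6100 → up 419.5989 (V=174.3089), down 199.9431 (V=0.0000). Price 109.3249; hedge Δ=0.7936, bond B=-114.1481.
  t=0,j=0: stock 189.0000 → up 281.6100 (V=109.3249), down 134.1900 (V=0.0000). Price 68.5675; hedge Δ=0.7416, bond B=-71.5926.
Check: Δ(0,0)·S0 + B(0,0) = 68.5675 = V0.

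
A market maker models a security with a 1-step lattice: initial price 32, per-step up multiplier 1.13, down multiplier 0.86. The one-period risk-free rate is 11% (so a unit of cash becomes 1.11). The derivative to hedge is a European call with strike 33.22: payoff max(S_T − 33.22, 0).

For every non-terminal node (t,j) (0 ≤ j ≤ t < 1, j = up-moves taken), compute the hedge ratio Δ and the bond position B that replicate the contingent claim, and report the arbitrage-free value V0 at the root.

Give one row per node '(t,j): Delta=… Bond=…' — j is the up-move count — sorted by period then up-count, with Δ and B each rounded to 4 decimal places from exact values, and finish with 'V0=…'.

(0,0): Delta=0.3403 Bond=-8.4364
V0=2.4525

Since d<R<u, set p* = (R−d)/(u−d) = 0.9259; price each node as the discounted p*-expectation of its children.
Terminal values V(1,·): V(1,0)=0.0000, V(1,1)=2.9400
Node (0,0) S=32.0000: V=(p*·2.9400+(1−p*)·0.0000)/1.11=2.4525; Δ=(2.9400−0.0000)/(36.1600−27.5200)=0.3403; B=V−Δ·S=-8.4364
Check: Δ(0,0)·S0 + B(0,0) = 2.4525 = V0.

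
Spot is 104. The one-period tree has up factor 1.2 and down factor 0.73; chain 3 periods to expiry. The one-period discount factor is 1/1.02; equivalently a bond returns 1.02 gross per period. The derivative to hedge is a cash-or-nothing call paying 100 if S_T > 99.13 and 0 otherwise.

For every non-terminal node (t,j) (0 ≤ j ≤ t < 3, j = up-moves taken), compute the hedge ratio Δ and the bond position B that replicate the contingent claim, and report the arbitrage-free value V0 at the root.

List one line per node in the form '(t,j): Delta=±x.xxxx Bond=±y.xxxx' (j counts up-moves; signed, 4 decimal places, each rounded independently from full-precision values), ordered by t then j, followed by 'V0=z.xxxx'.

No-arbitrage ⇒ martingale measure with p* = (R−d)/(u−d) = 0.6170.
At expiry t=3: V(3,0)=0.0000, V(3,1)=0.0000, V(3,2)=100.0000, V(3,3)=100.0000
Node (2,0) S=55.4216: V=(p*·0.0000+(1−p*)·0.0000)/1.02=0.0000; Δ=(0.0000−0.0000)/(66.5059−40.4578)=0.0000; B=V−Δ·S=0.0000
Node (2,1) S=91.1040: V=(p*·100.0000+(1−p*)·0.0000)/1.02=60.4923; Δ=(100.0000−0.0000)/(109.3248−66.5059)=2.3354; B=V−Δ·S=-152.2737
Node (2,2) S=149.7600: V=(p*·100.0000+(1−p*)·100.0000)/1.02=98.0392; Δ=(100.0000−100.0000)/(179.7120−109.3248)=0.0000; B=V−Δ·S=98.0392
Node (1,0) S=75.9200: V=(p*·60.4923+(1−p*)·0.0000)/1.02=36.5932; Δ=(60.4923−0.0000)/(91.1040−55.4216)=1.6953; B=V−Δ·S=-92.1138
Node (1,1) S=124.8000: V=(p*·98.0392+(1−p*)·60.4923)/1.02=82.0192; Δ=(98.0392−60.4923)/(149.7600−91.1040)=0.6401; B=V−Δ·S=2.1321
Node (0,0) S=104.0000: V=(p*·82.0192+(1−p*)·36.5932)/1.02=63.3549; Δ=(82.0192−36.5932)/(124.8000−75.9200)=0.9293; B=V−Δ·S=-33.2962
Each (Δ,B) replicates both successor values, so the strategy is self-financing and V0 is arbitrage-free.

(0,0): Delta=0.9293 Bond=-33.2962
(1,0): Delta=1.6953 Bond=-92.1138
(1,1): Delta=0.6401 Bond=2.1321
(2,0): Delta=0.0000 Bond=0.0000
(2,1): Delta=2.3354 Bond=-152.2737
(2,2): Delta=0.0000 Bond=98.0392
V0=63.3549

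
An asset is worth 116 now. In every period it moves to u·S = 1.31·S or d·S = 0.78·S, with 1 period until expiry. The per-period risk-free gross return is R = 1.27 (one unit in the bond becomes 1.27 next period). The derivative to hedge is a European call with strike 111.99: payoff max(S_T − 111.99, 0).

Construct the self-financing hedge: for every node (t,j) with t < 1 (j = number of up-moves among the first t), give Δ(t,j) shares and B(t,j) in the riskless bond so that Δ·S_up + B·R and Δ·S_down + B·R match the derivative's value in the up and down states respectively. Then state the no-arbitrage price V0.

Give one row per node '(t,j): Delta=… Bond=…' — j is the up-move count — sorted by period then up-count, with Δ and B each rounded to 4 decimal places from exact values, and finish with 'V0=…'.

(0,0): Delta=0.6501 Bond=-46.3179
V0=29.0972

No-arbitrage ⇒ martingale measure with p* = (R−d)/(u−d) = 0.9245.
Terminal values V(1,·): V(1,0)=0.0000, V(1,1)=39.9700
(0,0): S=116.0000. Δ = (V_up−V_dn)/(S_up−S_dn) = (39.9700−0.0000)/(151.9600−90.4800) = 0.6501. V = [p*·39.9700 + (1−p*)·0.0000]/1.27 = 29.0972. B = V − Δ·S = -46.3179.
Check: Δ(0,0)·S0 + B(0,0) = 29.0972 = V0.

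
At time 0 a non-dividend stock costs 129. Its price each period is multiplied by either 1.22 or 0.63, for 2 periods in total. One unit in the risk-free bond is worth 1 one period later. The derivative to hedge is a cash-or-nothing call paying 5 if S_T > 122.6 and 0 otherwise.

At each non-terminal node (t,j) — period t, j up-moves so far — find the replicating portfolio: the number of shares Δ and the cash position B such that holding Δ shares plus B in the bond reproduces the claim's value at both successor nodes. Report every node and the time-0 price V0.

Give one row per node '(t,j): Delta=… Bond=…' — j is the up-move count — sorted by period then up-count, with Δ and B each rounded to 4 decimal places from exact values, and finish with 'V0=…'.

No-arbitrage ⇒ martingale measure with p* = (R−d)/(u−d) = 0.6271.
Terminal values V(2,·): V(2,0)=0.0000, V(2,1)=0.0000, V(2,2)=5.0000
  t=1,j=0: stock 81.2700 → up 99.1494 (V=0.0000), down 51.2001 (V=0.0000). Price 0.0000; hedge Δ=0.0000, bond B=0.0000.
  t=1,j=1: stock 157.3800 → up 192.0036 (V=5.0000), down 99.1494 (V=0.0000). Price 3.1356; hedge Δ=0.0538, bond B=-5.3390.
  t=0,j=0: stock 129.0000 → up 157.3800 (V=3.1356), down 81.2700 (V=0.0000). Price 1.9664; hedge Δ=0.0412, bond B=-3.3482.
The time-0 hedge costs 1.9664, which is the no-arbitrage price.

(0,0): Delta=0.0412 Bond=-3.3482
(1,0): Delta=0.0000 Bond=0.0000
(1,1): Delta=0.0538 Bond=-5.3390
V0=1.9664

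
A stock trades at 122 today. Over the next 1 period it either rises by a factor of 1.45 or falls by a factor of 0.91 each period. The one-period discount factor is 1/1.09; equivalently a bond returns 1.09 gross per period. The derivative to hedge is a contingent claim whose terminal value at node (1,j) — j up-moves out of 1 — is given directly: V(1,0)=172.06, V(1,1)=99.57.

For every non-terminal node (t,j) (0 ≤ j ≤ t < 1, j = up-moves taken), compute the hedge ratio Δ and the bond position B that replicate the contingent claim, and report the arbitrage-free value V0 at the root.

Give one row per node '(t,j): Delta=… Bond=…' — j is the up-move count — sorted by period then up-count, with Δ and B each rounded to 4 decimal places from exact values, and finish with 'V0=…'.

(0,0): Delta=-1.1003 Bond=269.9258
V0=135.6850

Risk-neutral probability p* = (R−d)/(u−d) = (1.09−0.91)/(1.45−0.91) = 0.3333.
Terminal values V(1,·): V(1,0)=172.0600, V(1,1)=99.5700
  t=0,j=0: stock 122.0000 → up 176.9000 (V=99.5700), down 111.0200 (V=172.0600). Price 135.6850; hedge Δ=-1.1003, bond B=269.9258.
Each (Δ,B) replicates both successor values, so the strategy is self-financing and V0 is arbitrage-free.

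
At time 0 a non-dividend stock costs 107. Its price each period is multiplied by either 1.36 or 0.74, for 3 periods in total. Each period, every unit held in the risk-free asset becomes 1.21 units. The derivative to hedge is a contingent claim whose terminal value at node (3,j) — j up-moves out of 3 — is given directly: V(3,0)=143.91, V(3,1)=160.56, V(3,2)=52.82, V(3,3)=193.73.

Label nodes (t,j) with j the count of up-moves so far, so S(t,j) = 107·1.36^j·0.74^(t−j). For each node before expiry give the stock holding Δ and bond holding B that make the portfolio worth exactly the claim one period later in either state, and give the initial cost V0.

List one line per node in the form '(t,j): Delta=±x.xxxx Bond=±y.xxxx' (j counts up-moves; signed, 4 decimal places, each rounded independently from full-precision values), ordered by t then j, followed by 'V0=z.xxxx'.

(0,0): Delta=0.4369 Bond=26.5463
(1,0): Delta=-1.3071 Bond=170.2108
(1,1): Delta=0.7397 Bond=-11.9501
(2,0): Delta=0.4583 Bond=102.5103
(2,1): Delta=-1.6137 Bond=238.9693
(2,2): Delta=1.1484 Bond=-95.3412
V0=73.2893

Since d<R<u, set p* = (R−d)/(u−d) = 0.7581; price each node as the discounted p*-expectation of its children.
At expiry t=3: V(3,0)=143.9100, V(3,1)=160.5600, V(3,2)=52.8200, V(3,3)=193.7300
(2,0): S=58.5932. Δ = (V_up−V_dn)/(S_up−S_dn) = (160.5600−143.9100)/(79.6868−43.3590) = 0.4583. V = [p*·160.5600 + (1−p*)·143.9100]/1.21 = 129.3651. B = V − Δ·S = 102.5103.
(2,1): S=107.6848. Δ = (V_up−V_dn)/(S_up−S_dn) = (52.8200−160.5600)/(146.4513−79.6868) = -1.6137. V = [p*·52.8200 + (1−p*)·160.5600]/1.21 = 65.1951. B = V − Δ·S = 238.9693.
(2,2): S=197.9072. Δ = (V_up−V_dn)/(S_up−S_dn) = (193.7300−52.8200)/(269.1538−146.4513) = 1.1484. V = [p*·193.7300 + (1−p*)·52.8200]/1.21 = 131.9330. B = V − Δ·S = -95.3412.
(1,0): S=79.1800. Δ = (V_up−V_dn)/(S_up−S_dn) = (65.1951−129.3651)/(107.6848−58.5932) = -1.3071. V = [p*·65.1951 + (1−p*)·129.3651]/1.21 = 66.7109. B = V − Δ·S = 170.2108.
(1,1): S=145.5200. Δ = (V_up−V_dn)/(S_up−S_dn) = (131.9330−65.1951)/(197.9072−107.6848) = 0.7397. V = [p*·131.9330 + (1−p*)·65.1951]/1.21 = 95.6915. B = V − Δ·S = -11.9501.
(0,0): S=107.0000. Δ = (V_up−V_dn)/(S_up−S_dn) = (95.6915−66.7109)/(145.5200−79.1800) = 0.4369. V = [p*·95.6915 + (1−p*)·66.7109]/1.21 = 73.2893. B = V − Δ·S = 26.5463.
Self-financing check: at every node Δ·S+B equals the discounted successor values.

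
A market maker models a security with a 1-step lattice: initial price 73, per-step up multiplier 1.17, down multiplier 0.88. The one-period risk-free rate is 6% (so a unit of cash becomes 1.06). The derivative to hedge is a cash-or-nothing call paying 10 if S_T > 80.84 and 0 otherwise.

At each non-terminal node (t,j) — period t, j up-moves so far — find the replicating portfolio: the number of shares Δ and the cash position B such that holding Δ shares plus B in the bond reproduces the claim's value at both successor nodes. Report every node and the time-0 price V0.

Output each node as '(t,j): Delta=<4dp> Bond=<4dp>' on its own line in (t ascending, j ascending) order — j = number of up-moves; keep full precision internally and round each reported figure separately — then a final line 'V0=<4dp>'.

No-arbitrage ⇒ martingale measure with p* = (R−d)/(u−d) = 0.6207.
Terminal payoffs: V(1,0)=0.0000, V(1,1)=10.0000
Node (0,0) S=73.0000: V=(p*·10.0000+(1−p*)·0.0000)/1.06=5.8556; Δ=(10.0000−0.0000)/(85.4100−64.2400)=0.4724; B=V−Δ·S=-28.6272
Self-financing check: at every node Δ·S+B equals the discounted successor values.

(0,0): Delta=0.4724 Bond=-28.6272
V0=5.8556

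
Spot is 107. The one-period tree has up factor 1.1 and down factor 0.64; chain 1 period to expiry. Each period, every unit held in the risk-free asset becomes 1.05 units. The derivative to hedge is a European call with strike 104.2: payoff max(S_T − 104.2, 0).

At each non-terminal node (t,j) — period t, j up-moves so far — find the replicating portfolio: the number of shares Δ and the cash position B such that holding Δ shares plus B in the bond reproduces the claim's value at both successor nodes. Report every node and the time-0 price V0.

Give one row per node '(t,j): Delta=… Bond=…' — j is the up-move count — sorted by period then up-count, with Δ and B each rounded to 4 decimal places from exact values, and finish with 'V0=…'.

The replicating-portfolio and risk-neutral prices coincide; use p* = (1.05−0.64)/(1.1−0.64) = 0.8913 for the latter.
Payoff layer (t=1): V(1,0)=0.0000, V(1,1)=13.5000
Node (0,0) S=107.0000: V=(p*·13.5000+(1−p*)·0.0000)/1.05=11.4596; Δ=(13.5000−0.0000)/(117.7000−68.4800)=0.2743; B=V−Δ·S=-17.8882
Check: Δ(0,0)·S0 + B(0,0) = 11.4596 = V0.

(0,0): Delta=0.2743 Bond=-17.8882
V0=11.4596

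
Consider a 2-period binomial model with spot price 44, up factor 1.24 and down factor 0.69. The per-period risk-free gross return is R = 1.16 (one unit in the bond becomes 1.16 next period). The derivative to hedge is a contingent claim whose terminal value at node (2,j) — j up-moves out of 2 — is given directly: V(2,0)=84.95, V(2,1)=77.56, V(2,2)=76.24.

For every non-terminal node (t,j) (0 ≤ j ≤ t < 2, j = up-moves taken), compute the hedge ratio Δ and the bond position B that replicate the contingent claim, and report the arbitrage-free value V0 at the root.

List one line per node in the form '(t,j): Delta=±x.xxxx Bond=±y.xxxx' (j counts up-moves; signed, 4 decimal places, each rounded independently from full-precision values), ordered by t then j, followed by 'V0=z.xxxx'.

Under the risk-neutral measure, an up-move has probability p* = (R−d)/(u−d) = 0.8545 and values discount at R = 1.16.
Payoff layer (t=2): V(2,0)=84.9500, V(2,1)=77.5600, V(2,2)=76.2400
  t=1,j=0: stock 30.3600 → up 37.6464 (V=77.5600), down 20.9484 (V=84.9500). Price 67.7887; hedge Δ=-0.4426, bond B=81.2251.
  t=1,j=1: stock 54.5600 → up 67.6544 (V=76.2400), down 37.6464 (V=77.5600). Price 65.8897; hedge Δ=-0.0440, bond B=68.2897.
  t=0,j=0: stock 44.0000 → up 54.5600 (V=65.8897), down 30.3600 (V=67.7887). Price 57.0396; hedge Δ=-0.0785, bond B=60.4924.
Each (Δ,B) replicates both successor values, so the strategy is self-financing and V0 is arbitrage-free.

(0,0): Delta=-0.0785 Bond=60.4924
(1,0): Delta=-0.4426 Bond=81.2251
(1,1): Delta=-0.0440 Bond=68.2897
V0=57.0396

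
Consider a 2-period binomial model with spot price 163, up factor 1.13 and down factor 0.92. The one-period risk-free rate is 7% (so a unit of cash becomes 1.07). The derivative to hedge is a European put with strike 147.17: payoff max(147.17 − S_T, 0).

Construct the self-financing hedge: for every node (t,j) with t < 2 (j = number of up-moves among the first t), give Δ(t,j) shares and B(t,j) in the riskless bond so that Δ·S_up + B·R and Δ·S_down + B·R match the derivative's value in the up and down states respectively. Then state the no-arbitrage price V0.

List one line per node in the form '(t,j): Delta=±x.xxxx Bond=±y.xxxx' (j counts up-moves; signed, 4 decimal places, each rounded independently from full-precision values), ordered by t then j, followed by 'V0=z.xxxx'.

(0,0): Delta=-0.0718 Bond=12.3632
(1,0): Delta=-0.2924 Bond=46.3003
(1,1): Delta=0.0000 Bond=0.0000
V0=0.6565

Since d<R<u, set p* = (R−d)/(u−d) = 0.7143; price each node as the discounted p*-expectation of its children.
Terminal values V(2,·): V(2,0)=9.2068, V(2,1)=0.0000, V(2,2)=0.0000
Node (1,0) S=149.9600: V=(p*·0.0000+(1−p*)·9.2068)/1.07=2.4584; Δ=(0.0000−9.2068)/(169.4548−137.9632)=-0.2924; B=V−Δ·S=46.3003
Node (1,1) S=184.1900: V=(p*·0.0000+(1−p*)·0.0000)/1.07=0.0000; Δ=(0.0000−0.0000)/(208.1347−169.4548)=0.0000; B=V−Δ·S=0.0000
Node (0,0) S=163.0000: V=(p*·0.0000+(1−p*)·2.4584)/1.07=0.6565; Δ=(0.0000−2.4584)/(184.1900−149.9600)=-0.0718; B=V−Δ·S=12.3632
Self-financing check: at every node Δ·S+B equals the discounted successor values.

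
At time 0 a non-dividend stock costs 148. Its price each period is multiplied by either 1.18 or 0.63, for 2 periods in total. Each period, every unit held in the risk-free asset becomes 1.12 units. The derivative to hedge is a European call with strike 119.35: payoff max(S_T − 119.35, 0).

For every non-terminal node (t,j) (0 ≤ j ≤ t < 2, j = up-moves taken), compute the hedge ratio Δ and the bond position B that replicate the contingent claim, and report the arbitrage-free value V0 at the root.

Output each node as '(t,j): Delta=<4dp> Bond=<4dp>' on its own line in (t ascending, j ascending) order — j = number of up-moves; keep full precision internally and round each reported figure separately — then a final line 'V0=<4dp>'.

(0,0): Delta=0.8475 Bond=-70.5538
(1,0): Delta=0.0000 Bond=0.0000
(1,1): Delta=0.9029 Bond=-88.6962
V0=54.8752

Under the risk-neutral measure, an up-move has probability p* = (R−d)/(u−d) = 0.8909 and values discount at R = 1.12.
Terminal payoffs: V(2,0)=0.0000, V(2,1)=0.0000, V(2,2)=86.7252
  t=1,j=0: stock 93.2400 → up 110.0232 (V=0.0000), down 58.7412 (V=0.0000). Price 0.0000; hedge Δ=0.0000, bond B=0.0000.
  t=1,j=1: stock 174.6400 → up 206.0752 (V=86.7252), down 110.0232 (V=0.0000). Price 68.9860; hedge Δ=0.9029, bond B=-88.6962.
  t=0,j=0: stock 148.0000 → up 174.6400 (V=68.9860), down 93.2400 (V=0.0000). Price 54.8752; hedge Δ=0.8475, bond B=-70.5538.
The time-0 hedge costs 54.8752, which is the no-arbitrage price.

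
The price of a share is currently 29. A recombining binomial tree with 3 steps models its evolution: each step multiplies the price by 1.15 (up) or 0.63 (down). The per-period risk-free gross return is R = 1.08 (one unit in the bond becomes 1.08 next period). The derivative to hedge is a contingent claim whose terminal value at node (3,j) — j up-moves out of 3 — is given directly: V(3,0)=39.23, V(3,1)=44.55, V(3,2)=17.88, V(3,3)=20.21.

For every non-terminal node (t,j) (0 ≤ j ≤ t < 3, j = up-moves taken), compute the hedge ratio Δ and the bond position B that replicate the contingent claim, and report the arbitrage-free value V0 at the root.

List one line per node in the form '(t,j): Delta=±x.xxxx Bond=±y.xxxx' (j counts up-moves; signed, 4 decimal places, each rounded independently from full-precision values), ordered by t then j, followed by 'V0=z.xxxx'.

The replicating-portfolio and risk-neutral prices coincide; use p* = (1.08−0.63)/(1.15−0.63) = 0.8654 for the latter.
Terminal values V(3,·): V(3,0)=39.2300, V(3,1)=44.5500, V(3,2)=17.8800, V(3,3)=20.2100
  t=2,j=0: stock 11.5101 → up 13.2366 (V=44.5500), down 7.2514 (V=39.2300). Price 40.5869; hedge Δ=0.8889, bond B=30.3561.
  t=2,j=1: stock 21.0105 → up 24.1621 (V=17.8800), down 13.2366 (V=44.5500). Price 19.8798; hedge Δ=-2.4411, bond B=71.1683.
  t=2,j=2: stock 38.3525 → up 44.1054 (V=20.2100), down 24.1621 (V=17.8800). Price 18.4225; hedge Δ=0.1168, bond B=13.9418.
  t=1,j=0: stock 18.2700 → up 21.0105 (V=19.8798), down 11.5101 (V=40.5869). Price 20.9882; hedge Δ=-2.1796, bond B=60.8096.
  t=1,j=1: stock 33.3500 → up 38.3525 (V=18.4225), down 21.0105 (V=19.8798). Price 17.2395; hedge Δ=-0.0840, bond B=20.0420.
  t=0,j=0: stock 29.0000 → up 33.3500 (V=17.2395), down 18.2700 (V=20.9882). Price 16.4298; hedge Δ=-0.2486, bond B=23.6388.
Self-financing check: at every node Δ·S+B equals the discounted successor values.

(0,0): Delta=-0.2486 Bond=23.6388
(1,0): Delta=-2.1796 Bond=60.8096
(1,1): Delta=-0.0840 Bond=20.0420
(2,0): Delta=0.8889 Bond=30.3561
(2,1): Delta=-2.4411 Bond=71.1683
(2,2): Delta=0.1168 Bond=13.9418
V0=16.4298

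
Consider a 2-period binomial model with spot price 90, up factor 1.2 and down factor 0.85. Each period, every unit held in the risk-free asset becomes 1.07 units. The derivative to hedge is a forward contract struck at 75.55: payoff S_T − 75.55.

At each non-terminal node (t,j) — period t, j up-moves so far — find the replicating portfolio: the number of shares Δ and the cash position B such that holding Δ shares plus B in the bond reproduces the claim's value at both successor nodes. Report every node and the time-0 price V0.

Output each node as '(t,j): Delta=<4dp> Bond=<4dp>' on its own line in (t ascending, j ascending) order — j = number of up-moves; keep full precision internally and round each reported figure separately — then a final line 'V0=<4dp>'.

The replicating-portfolio and risk-neutral prices coincide; use p* = (1.07−0.85)/(1.2−0.85) = 0.6286 for the latter.
Terminal payoffs: V(2,0)=-10.5250, V(2,1)=16.2500, V(2,2)=54.0500
  t=1,j=0: stock 76.5000 → up 91.8000 (V=16.2500), down 65.0250 (V=-10.5250). Price 5.8925; hedge Δ=1.0000, bond B=-70.6075.
  t=1,j=1: stock 108.0000 → up 129.6000 (V=54.0500), down 91.8000 (V=16.2500). Price 37.3925; hedge Δ=1.0000, bond B=-70.6075.
  t=0,j=0: stock 90.0000 → up 108.0000 (V=37.3925), down 76.5000 (V=5.8925). Price 24.0117; hedge Δ=1.0000, bond B=-65.9883.
The time-0 hedge costs 24.0117, which is the no-arbitrage price.

(0,0): Delta=1.0000 Bond=-65.9883
(1,0): Delta=1.0000 Bond=-70.6075
(1,1): Delta=1.0000 Bond=-70.6075
V0=24.0117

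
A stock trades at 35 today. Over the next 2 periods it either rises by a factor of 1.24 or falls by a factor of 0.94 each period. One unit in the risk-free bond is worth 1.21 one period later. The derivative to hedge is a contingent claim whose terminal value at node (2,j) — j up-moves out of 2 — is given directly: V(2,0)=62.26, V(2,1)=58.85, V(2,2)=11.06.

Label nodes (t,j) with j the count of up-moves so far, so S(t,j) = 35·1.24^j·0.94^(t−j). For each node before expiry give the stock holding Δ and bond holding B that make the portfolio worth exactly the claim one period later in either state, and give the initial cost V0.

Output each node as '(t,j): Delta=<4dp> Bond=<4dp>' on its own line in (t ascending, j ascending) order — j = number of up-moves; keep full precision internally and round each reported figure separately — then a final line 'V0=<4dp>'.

(0,0): Delta=-3.4122 Bond=133.2062
(1,0): Delta=-0.3455 Bond=60.2848
(1,1): Delta=-3.6705 Bond=172.3901
V0=13.7793

Since d<R<u, set p* = (R−d)/(u−d) = 0.9000; price each node as the discounted p*-expectation of its children.
Terminal values V(2,·): V(2,0)=62.2600, V(2,1)=58.8500, V(2,2)=11.0600
  t=1,j=0: stock 32.9000 → up 40.7960 (V=58.8500), down 30.9260 (V=62.2600). Price 48.9182; hedge Δ=-0.3455, bond B=60.2848.
  t=1,j=1: stock 43.4000 → up 53.8160 (V=11.0600), down 40.7960 (V=58.8500). Price 13.0901; hedge Δ=-3.6705, bond B=172.3901.
  t=0,j=0: stock 35.0000 → up 43.4000 (V=13.0901), down 32.9000 (V=48.9182). Price 13.7793; hedge Δ=-3.4122, bond B=133.2062.
Self-financing check: at every node Δ·S+B equals the discounted successor values.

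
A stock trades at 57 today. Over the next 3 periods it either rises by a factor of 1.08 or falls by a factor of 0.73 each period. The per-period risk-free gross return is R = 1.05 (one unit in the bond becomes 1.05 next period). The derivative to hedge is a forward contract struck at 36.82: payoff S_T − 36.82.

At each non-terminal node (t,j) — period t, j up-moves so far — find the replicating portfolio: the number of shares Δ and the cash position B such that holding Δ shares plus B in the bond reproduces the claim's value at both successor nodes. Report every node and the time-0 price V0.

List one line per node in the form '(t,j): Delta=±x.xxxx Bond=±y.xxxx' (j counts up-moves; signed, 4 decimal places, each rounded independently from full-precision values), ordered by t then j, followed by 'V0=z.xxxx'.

(0,0): Delta=1.0000 Bond=-31.8065
(1,0): Delta=1.0000 Bond=-33.3968
(1,1): Delta=1.0000 Bond=-33.3968
(2,0): Delta=1.0000 Bond=-35.0667
(2,1): Delta=1.0000 Bond=-35.0667
(2,2): Delta=1.0000 Bond=-35.0667
V0=25.1935

The replicating-portfolio and risk-neutral prices coincide; use p* = (1.05−0.73)/(1.08−0.73) = 0.9143 for the latter.
At expiry t=3: V(3,0)=-14.6460, V(3,1)=-4.0147, V(3,2)=11.7139, V(3,3)=34.9836
Node (2,0) S=30.3753: V=(p*·-4.0147+(1−p*)·-14.6460)/1.05=-4.6914; Δ=(-4.0147−-14.6460)/(32.8053−22.1740)=1.0000; B=V−Δ·S=-35.0667
Node (2,1) S=44.9388: V=(p*·11.7139+(1−p*)·-4.0147)/1.05=9.8721; Δ=(11.7139−-4.0147)/(48.5339−32.8053)=1.0000; B=V−Δ·S=-35.0667
Node (2,2) S=66.4848: V=(p*·34.9836+(1−p*)·11.7139)/1.05=31.4181; Δ=(34.9836−11.7139)/(71.8036−48.5339)=1.0000; B=V−Δ·S=-35.0667
Node (1,0) S=41.6100: V=(p*·9.8721+(1−p*)·-4.6914)/1.05=8.2132; Δ=(9.8721−-4.6914)/(44.9388−30.3753)=1.0000; B=V−Δ·S=-33.3968
Node (1,1) S=61.5600: V=(p*·31.4181+(1−p*)·9.8721)/1.05=28.1632; Δ=(31.4181−9.8721)/(66.4848−44.9388)=1.0000; B=V−Δ·S=-33.3968
Node (0,0) S=57.0000: V=(p*·28.1632+(1−p*)·8.2132)/1.05=25.1935; Δ=(28.1632−8.2132)/(61.5600−41.6100)=1.0000; B=V−Δ·S=-31.8065
Check: Δ(0,0)·S0 + B(0,0) = 25.1935 = V0.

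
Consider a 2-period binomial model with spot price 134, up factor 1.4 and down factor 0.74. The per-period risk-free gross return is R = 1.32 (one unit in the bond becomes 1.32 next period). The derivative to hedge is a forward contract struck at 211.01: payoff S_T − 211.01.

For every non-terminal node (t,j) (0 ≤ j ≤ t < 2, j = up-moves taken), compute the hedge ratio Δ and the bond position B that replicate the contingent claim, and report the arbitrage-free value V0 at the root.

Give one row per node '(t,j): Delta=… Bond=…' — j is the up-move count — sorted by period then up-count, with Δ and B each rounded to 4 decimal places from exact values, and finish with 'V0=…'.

(0,0): Delta=1.0000 Bond=-121.1031
(1,0): Delta=1.0000 Bond=-159.8561
(1,1): Delta=1.0000 Bond=-159.8561
V0=12.8969

Under the risk-neutral measure, an up-move has probability p* = (R−d)/(u−d) = 0.8788 and values discount at R = 1.32.
Terminal values V(2,·): V(2,0)=-137.6316, V(2,1)=-72.1860, V(2,2)=51.6300
Node (1,0) S=99.1600: V=(p*·-72.1860+(1−p*)·-137.6316)/1.32=-60.6961; Δ=(-72.1860−-137.6316)/(138.8240−73.3784)=1.0000; B=V−Δ·S=-159.8561
Node (1,1) S=187.6000: V=(p*·51.6300+(1−p*)·-72.1860)/1.32=27.7439; Δ=(51.6300−-72.1860)/(262.6400−138.8240)=1.0000; B=V−Δ·S=-159.8561
Node (0,0) S=134.0000: V=(p*·27.7439+(1−p*)·-60.6961)/1.32=12.8969; Δ=(27.7439−-60.6961)/(187.6000−99.1600)=1.0000; B=V−Δ·S=-121.1031
Check: Δ(0,0)·S0 + B(0,0) = 12.8969 = V0.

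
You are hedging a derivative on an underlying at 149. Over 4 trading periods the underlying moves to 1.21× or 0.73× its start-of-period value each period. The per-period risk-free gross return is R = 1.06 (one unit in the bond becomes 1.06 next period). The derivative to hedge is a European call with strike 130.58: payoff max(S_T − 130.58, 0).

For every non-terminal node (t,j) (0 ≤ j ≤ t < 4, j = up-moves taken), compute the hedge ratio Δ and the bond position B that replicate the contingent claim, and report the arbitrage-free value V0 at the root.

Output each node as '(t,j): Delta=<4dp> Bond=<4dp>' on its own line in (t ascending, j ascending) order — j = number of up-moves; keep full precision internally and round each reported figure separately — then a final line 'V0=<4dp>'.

No-arbitrage ⇒ martingale measure with p* = (R−d)/(u−d) = 0.6875.
At expiry t=4: V(4,0)=0.0000, V(4,1)=0.0000, V(4,2)=0.0000, V(4,3)=62.1127, V(4,4)=188.8147
(3,0): S=57.9635. Δ = (V_up−V_dn)/(S_up−S_dn) = (0.0000−0.0000)/(70.1359−42.3134) = 0.0000. V = [p*·0.0000 + (1−p*)·0.0000]/1.06 = 0.0000. B = V − Δ·S = 0.0000.
(3,1): S=96.0765. Δ = (V_up−V_dn)/(S_up−S_dn) = (0.0000−0.0000)/(116.2526−70.1359) = 0.0000. V = [p*·0.0000 + (1−p*)·0.0000]/1.06 = 0.0000. B = V − Δ·S = 0.0000.
(3,2): S=159.2502. Δ = (V_up−V_dn)/(S_up−S_dn) = (62.1127−0.0000)/(192.6927−116.2526) = 0.8126. V = [p*·62.1127 + (1−p*)·0.0000]/1.06 = 40.2854. B = V − Δ·S = -89.1161.
(3,3): S=263.9626. Δ = (V_up−V_dn)/(S_up−S_dn) = (188.8147−62.1127)/(319.3947−192.6927) = 1.0000. V = [p*·188.8147 + (1−p*)·62.1127]/1.06 = 140.7739. B = V − Δ·S = -123.1887.
(2,0): S=79.4021. Δ = (V_up−V_dn)/(S_up−S_dn) = (0.0000−0.0000)/(96.0765−57.9635) = 0.0000. V = [p*·0.0000 + (1−p*)·0.0000]/1.06 = 0.0000. B = V − Δ·S = 0.0000.
(2,1): S=131.6117. Δ = (V_up−V_dn)/(S_up−S_dn) = (40.2854−0.0000)/(159.2502−96.0765) = 0.6377. V = [p*·40.2854 + (1−p*)·0.0000]/1.06 = 26.1285. B = V − Δ·S = -57.7993.
(2,2): S=218.1509. Δ = (V_up−V_dn)/(S_up−S_dn) = (140.7739−40.2854)/(263.9626−159.2502) = 0.9597. V = [p*·140.7739 + (1−p*)·40.2854]/1.06 = 103.1804. B = V − Δ·S = -106.1707.
(1,0): S=108.7700. Δ = (V_up−V_dn)/(S_up−S_dn) = (26.1285−0.0000)/(131.6117−79.4021) = 0.5005. V = [p*·26.1285 + (1−p*)·0.0000]/1.06 = 16.9465. B = V − Δ·S = -37.4878.
(1,1): S=180.2900. Δ = (V_up−V_dn)/(S_up−S_dn) = (103.1804−26.1285)/(218.1509−131.6117) = 0.8904. V = [p*·103.1804 + (1−p*)·26.1285]/1.06 = 74.6242. B = V − Δ·S = -85.9006.
(0,0): S=149.0000. Δ = (V_up−V_dn)/(S_up−S_dn) = (74.6242−16.9465)/(180.2900−108.7700) = 0.8065. V = [p*·74.6242 + (1−p*)·16.9465]/1.06 = 53.3962. B = V − Δ·S = -66.7657.
Each (Δ,B) replicates both successor values, so the strategy is self-financing and V0 is arbitrage-free.

(0,0): Delta=0.8065 Bond=-66.7657
(1,0): Delta=0.5005 Bond=-37.4878
(1,1): Delta=0.8904 Bond=-85.9006
(2,0): Delta=0.0000 Bond=0.0000
(2,1): Delta=0.6377 Bond=-57.7993
(2,2): Delta=0.9597 Bond=-106.1707
(3,0): Delta=0.0000 Bond=0.0000
(3,1): Delta=0.0000 Bond=0.0000
(3,2): Delta=0.8126 Bond=-89.1161
(3,3): Delta=1.0000 Bond=-123.1887
V0=53.3962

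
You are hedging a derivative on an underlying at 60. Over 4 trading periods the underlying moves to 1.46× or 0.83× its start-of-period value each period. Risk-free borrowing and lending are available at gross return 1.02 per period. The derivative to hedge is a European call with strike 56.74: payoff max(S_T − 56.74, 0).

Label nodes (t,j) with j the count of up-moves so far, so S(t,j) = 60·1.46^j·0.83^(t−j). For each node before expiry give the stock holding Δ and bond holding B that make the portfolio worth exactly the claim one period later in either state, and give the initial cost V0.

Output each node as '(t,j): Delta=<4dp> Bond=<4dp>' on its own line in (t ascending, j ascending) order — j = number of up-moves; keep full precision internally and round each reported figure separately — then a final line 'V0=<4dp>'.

(0,0): Delta=0.7433 Bond=-28.2766
(1,0): Delta=0.5912 Bond=-21.2680
(1,1): Delta=0.9435 Bond=-46.3822
(2,0): Delta=0.3562 Bond=-11.9793
(2,1): Delta=0.9006 Bond=-44.1891
(2,2): Delta=1.0000 Bond=-54.5367
(3,0): Delta=0.0000 Bond=0.0000
(3,1): Delta=0.8250 Bond=-40.5152
(3,2): Delta=1.0000 Bond=-55.6275
(3,3): Delta=1.0000 Bond=-55.6275
V0=16.3193

Risk-neutral probability p* = (R−d)/(u−d) = (1.02−0.83)/(1.46−0.83) = 0.3016.
Terminal payoffs: V(4,0)=0.0000, V(4,1)=0.0000, V(4,2)=31.3676, V(4,3)=98.2444, V(4,4)=215.8831
Node (3,0) S=34.3072: V=(p*·0.0000+(1−p*)·0.0000)/1.02=0.0000; Δ=(0.0000−0.0000)/(50.0885−28.4750)=0.0000; B=V−Δ·S=0.0000
Node (3,1) S=60.3476: V=(p*·31.3676+(1−p*)·0.0000)/1.02=9.2746; Δ=(31.3676−0.0000)/(88.1076−50.0885)=0.8250; B=V−Δ·S=-40.5152
Node (3,2) S=106.1537: V=(p*·98.2444+(1−p*)·31.3676)/1.02=50.5262; Δ=(98.2444−31.3676)/(154.9844−88.1076)=1.0000; B=V−Δ·S=-55.6275
Node (3,3) S=186.7282: V=(p*·215.8831+(1−p*)·98.2444)/1.02=131.1007; Δ=(215.8831−98.2444)/(272.6231−154.9844)=1.0000; B=V−Δ·S=-55.6275
Node (2,0) S=41.3340: V=(p*·9.2746+(1−p*)·0.0000)/1.02=2.7422; Δ=(9.2746−0.0000)/(60.3476−34.3072)=0.3562; B=V−Δ·S=-11.9793
Node (2,1) S=72.7080: V=(p*·50.5262+(1−p*)·9.2746)/1.02=21.2897; Δ=(50.5262−9.2746)/(106.1537−60.3476)=0.9006; B=V−Δ·S=-44.1891
Node (2,2) S=127.8960: V=(p*·131.1007+(1−p*)·50.5262)/1.02=73.3593; Δ=(131.1007−50.5262)/(186.7282−106.1537)=1.0000; B=V−Δ·S=-54.5367
Node (1,0) S=49.8000: V=(p*·21.2897+(1−p*)·2.7422)/1.02=8.1725; Δ=(21.2897−2.7422)/(72.7080−41.3340)=0.5912; B=V−Δ·S=-21.2680
Node (1,1) S=87.6000: V=(p*·73.3593+(1−p*)·21.2897)/1.02=36.2679; Δ=(73.3593−21.2897)/(127.8960−72.7080)=0.9435; B=V−Δ·S=-46.3822
Node (0,0) S=60.0000: V=(p*·36.2679+(1−p*)·8.1725)/1.02=16.3193; Δ=(36.2679−8.1725)/(87.6000−49.8000)=0.7433; B=V−Δ·S=-28.2766
The time-0 hedge costs 16.3193, which is the no-arbitrage price.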